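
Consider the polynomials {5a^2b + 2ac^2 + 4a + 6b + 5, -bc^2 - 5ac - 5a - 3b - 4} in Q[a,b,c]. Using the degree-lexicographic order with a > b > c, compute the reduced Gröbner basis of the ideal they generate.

G = {ac^4 - 25/2a^3c - 25/2a^3 + 5ac^2 - 10a^2 - 15ac + 5/2c^2 - 9a - 9/2, a^2b + 2/5ac^2 + 4/5a + 6/5b + 1, bc^2 + 5ac + 5a + 3b + 4}

f_1 = 5a^2b + 2ac^2 + 4a + 6b + 5, LT = a^2b.
f_2 = -bc^2 - 5ac - 5a - 3b - 4, LT = bc^2.

S(f_1,f_2): lcm = a^2bc^2. S = 2/5ac^4 - 5a^3c - 5a^3 - 3a^2b + 4/5ac^2 + 6/5bc^2 - 4a^2 + c^2.
  leading term ac^4: no divisor's leading term divides it; move 2/5ac^4 to the remainder.
  leading term a^3c: no divisor's leading term divides it; move -5a^3c to the remainder.
  leading term a^3: no divisor's leading term divides it; move -5a^3 to the remainder.
  leading term a^2b: subtract (-3/5)·f_1 from -3a^2b + 4/5ac^2 + 6/5bc^2 - 4a^2 + c^2 → 2ac^2 + 6/5bc^2 - 4a^2 + c^2 + 12/5a + 18/5b + 3
  leading term ac^2: no divisor's leading term divides it; move 2ac^2 to the remainder.
  leading term bc^2: subtract (-6/5)·f_2 from 6/5bc^2 - 4a^2 + c^2 + 12/5a + 18/5b + 3 → -4a^2 - 6ac + c^2 - 18/5a - 9/5
  leading term a^2: no divisor's leading term divides it; move -4a^2 to the remainder.
  leading term ac: no divisor's leading term divides it; move -6ac to the remainder.
  leading term c^2: no divisor's leading term divides it; move c^2 to the remainder.
  leading term a: no divisor's leading term divides it; move -18/5a to the remainder.
  leading term 1: no divisor's leading term divides it; move -9/5 to the remainder.
  remainder 2/5ac^4 - 5a^3c - 5a^3 + 2ac^2 - 4a^2 - 6ac + c^2 - 18/5a - 9/5 ≠ 0; add g_3 = 2/5ac^4 - 5a^3c - 5a^3 + 2ac^2 - 4a^2 - 6ac + c^2 - 18/5a - 9/5 to the basis.

The other S-polynomials (S(f_1,g_3), S(f_2,g_3)) all reduce to 0 modulo the current basis, so we have a Gröbner basis.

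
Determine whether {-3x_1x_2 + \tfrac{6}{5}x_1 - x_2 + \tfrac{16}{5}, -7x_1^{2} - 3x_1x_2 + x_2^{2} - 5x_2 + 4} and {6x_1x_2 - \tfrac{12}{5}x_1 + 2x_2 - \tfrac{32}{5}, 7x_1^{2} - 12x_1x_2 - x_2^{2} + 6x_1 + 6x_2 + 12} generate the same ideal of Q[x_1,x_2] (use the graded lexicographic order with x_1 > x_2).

No, the ideals differ.

Since reduced Gröbner bases are canonical representatives of ideals under a given ordering, it suffices to compute and compare them.
Buchberger on the first generating set:
f_1 = -3x_1x_2 + \tfrac{6}{5}x_1 - x_2 + \tfrac{16}{5}, LT = x_1x_2.
f_2 = -7x_1^{2} - 3x_1x_2 + x_2^{2} - 5x_2 + 4, LT = x_1^{2}.

S(f_1,f_2): lcm = x_1^{2}x_2. S = -\tfrac{3}{7}x_1x_2^{2} + \tfrac{1}{7}x_2^{3} - \tfrac{2}{5}x_1^{2} + \tfrac{1}{3}x_1x_2 - \tfrac{5}{7}x_2^{2} - \tfrac{16}{15}x_1 + \tfrac{4}{7}x_2.
  leading term x_1x_2^{2}: subtract (\tfrac{1}{7}x_2)·f_1 from -\tfrac{3}{7}x_1x_2^{2} + \tfrac{1}{7}x_2^{3} - \tfrac{2}{5}x_1^{2} + \tfrac{1}{3}x_1x_2 - \tfrac{5}{7}x_2^{2} - \tfrac{16}{15}x_1 + \tfrac{4}{7}x_2 → \tfrac{1}{7}x_2^{3} - \tfrac{2}{5}x_1^{2} + \tfrac{17}{105}x_1x_2 - \tfrac{4}{7}x_2^{2} - \tfrac{16}{15}x_1 + \tfrac{4}{35}x_2
  leading term x_2^{3}: no divisor's leading term divides it; move \tfrac{1}{7}x_2^{3} to the remainder.
  leading term x_1^{2}: subtract (\tfrac{2}{35})·f_2 from -\tfrac{2}{5}x_1^{2} + \tfrac{17}{105}x_1x_2 - \tfrac{4}{7}x_2^{2} - \tfrac{16}{15}x_1 + \tfrac{4}{35}x_2 → \tfrac{1}{3}x_1x_2 - \tfrac{22}{35}x_2^{2} - \tfrac{16}{15}x_1 + \tfrac{2}{5}x_2 - \tfrac{8}{35}
  leading term x_1x_2: subtract (-\tfrac{1}{9})·f_1 from \tfrac{1}{3}x_1x_2 - \tfrac{22}{35}x_2^{2} - \tfrac{16}{15}x_1 + \tfrac{2}{5}x_2 - \tfrac{8}{35} → -\tfrac{22}{35}x_2^{2} - \tfrac{14}{15}x_1 + \tfrac{13}{45}x_2 + \tfrac{8}{63}
  leading term x_2^{2}: no divisor's leading term divides it; move -\tfrac{22}{35}x_2^{2} to the remainder.
  leading term x_1: no divisor's leading term divides it; move -\tfrac{14}{15}x_1 to the remainder.
  leading term x_2: no divisor's leading term divides it; move \tfrac{13}{45}x_2 to the remainder.
  leading term 1: no divisor's leading term divides it; move \tfrac{8}{63} to the remainder.
  remainder \tfrac{1}{7}x_2^{3} - \tfrac{22}{35}x_2^{2} - \tfrac{14}{15}x_1 + \tfrac{13}{45}x_2 + \tfrac{8}{63} ≠ 0; add g_3 = \tfrac{1}{7}x_2^{3} - \tfrac{22}{35}x_2^{2} - \tfrac{14}{15}x_1 + \tfrac{13}{45}x_2 + \tfrac{8}{63} to the basis.

The other S-polynomials (S(f_1,g_3), S(f_2,g_3)) all reduce to 0 modulo the current basis, so we have a Gröbner basis.
Inter-reduce: drop elements whose leading term is divisible by another's, tail-reduce, and make monic.
Reduced Gröbner basis: {x_2^{3} - \tfrac{22}{5}x_2^{2} - \tfrac{98}{15}x_1 + \tfrac{91}{45}x_2 + \tfrac{8}{9}, x_1^{2} - \tfrac{1}{7}x_2^{2} + \tfrac{6}{35}x_1 + \tfrac{4}{7}x_2 - \tfrac{4}{35}, x_1x_2 - \tfrac{2}{5}x_1 + \tfrac{1}{3}x_2 - \tfrac{16}{15}}.

Buchberger on the second generating set:
h_1 = 6x_1x_2 - \tfrac{12}{5}x_1 + 2x_2 - \tfrac{32}{5}, LT = x_1x_2.
h_2 = 7x_1^{2} - 12x_1x_2 - x_2^{2} + 6x_1 + 6x_2 + 12, LT = x_1^{2}.

S(h_1,h_2): lcm = x_1^{2}x_2. S = \tfrac{12}{7}x_1x_2^{2} + \tfrac{1}{7}x_2^{3} - \tfrac{2}{5}x_1^{2} - \tfrac{11}{21}x_1x_2 - \tfrac{6}{7}x_2^{2} - \tfrac{16}{15}x_1 - \tfrac{12}{7}x_2.
  leading term x_1x_2^{2}: subtract (\tfrac{2}{7}x_2)·h_1 from \tfrac{12}{7}x_1x_2^{2} + \tfrac{1}{7}x_2^{3} - \tfrac{2}{5}x_1^{2} - \tfrac{11}{21}x_1x_2 - \tfrac{6}{7}x_2^{2} - \tfrac{16}{15}x_1 - \tfrac{12}{7}x_2 → \tfrac{1}{7}x_2^{3} - \tfrac{2}{5}x_1^{2} + \tfrac{17}{105}x_1x_2 - \tfrac{10}{7}x_2^{2} - \tfrac{16}{15}x_1 + \tfrac{4}{35}x_2
  leading term x_2^{3}: no divisor's leading term divides it; move \tfrac{1}{7}x_2^{3} to the remainder.
  leading term x_1^{2}: subtract (-\tfrac{2}{35})·h_2 from -\tfrac{2}{5}x_1^{2} + \tfrac{17}{105}x_1x_2 - \tfrac{10}{7}x_2^{2} - \tfrac{16}{15}x_1 + \tfrac{4}{35}x_2 → -\tfrac{11}{21}x_1x_2 - \tfrac{52}{35}x_2^{2} - \tfrac{76}{105}x_1 + \tfrac{16}{35}x_2 + \tfrac{24}{35}
  leading term x_1x_2: subtract (-\tfrac{11}{126})·h_1 from -\tfrac{11}{21}x_1x_2 - \tfrac{52}{35}x_2^{2} - \tfrac{76}{105}x_1 + \tfrac{16}{35}x_2 + \tfrac{24}{35} → -\tfrac{52}{35}x_2^{2} - \tfrac{14}{15}x_1 + \tfrac{199}{315}x_2 + \tfrac{8}{63}
  leading term x_2^{2}: no divisor's leading term divides it; move -\tfrac{52}{35}x_2^{2} to the remainder.
  leading term x_1: no divisor's leading term divides it; move -\tfrac{14}{15}x_1 to the remainder.
  leading term x_2: no divisor's leading term divides it; move \tfrac{199}{315}x_2 to the remainder.
  leading term 1: no divisor's leading term divides it; move \tfrac{8}{63} to the remainder.
  remainder \tfrac{1}{7}x_2^{3} - \tfrac{52}{35}x_2^{2} - \tfrac{14}{15}x_1 + \tfrac{199}{315}x_2 + \tfrac{8}{63} ≠ 0; add k_3 = \tfrac{1}{7}x_2^{3} - \tfrac{52}{35}x_2^{2} - \tfrac{14}{15}x_1 + \tfrac{199}{315}x_2 + \tfrac{8}{63} to the basis.

The other S-polynomials (S(h_1,k_3), S(h_2,k_3)) all reduce to 0 modulo the current basis, so we have a Gröbner basis.
Inter-reduce: drop elements whose leading term is divisible by another's, tail-reduce, and make monic.
Reduced Gröbner basis: {x_2^{3} - \tfrac{52}{5}x_2^{2} - \tfrac{98}{15}x_1 + \tfrac{199}{45}x_2 + \tfrac{8}{9}, x_1^{2} - \tfrac{1}{7}x_2^{2} + \tfrac{6}{35}x_1 + \tfrac{10}{7}x_2 - \tfrac{4}{35}, x_1x_2 - \tfrac{2}{5}x_1 + \tfrac{1}{3}x_2 - \tfrac{16}{15}}.

The bases are distinct; the ideals are different.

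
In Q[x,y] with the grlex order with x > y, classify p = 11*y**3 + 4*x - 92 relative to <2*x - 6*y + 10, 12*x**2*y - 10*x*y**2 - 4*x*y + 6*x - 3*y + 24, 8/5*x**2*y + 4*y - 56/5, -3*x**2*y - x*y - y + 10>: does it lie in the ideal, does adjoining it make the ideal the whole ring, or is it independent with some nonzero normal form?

11*y**3 + 4*x - 92 lies in I (it reduces to 0).

First compute the reduced Gröbner basis of I by Buchberger's algorithm.
f_1 = 2*x - 6*y + 10, LT = x.
f_2 = 12*x**2*y - 10*x*y**2 - 4*x*y + 6*x - 3*y + 24, LT = x**2*y.
f_3 = 8/5*x**2*y + 4*y - 56/5, LT = x**2*y.
f_4 = -3*x**2*y - x*y - y + 10, LT = x**2*y.

S(f_1,f_2): lcm = x**2*y. S = -13/6*x*y**2 + 16/3*x*y - 1/2*x + 1/4*y - 2.
  reduce S modulo (f_1, f_2, f_3, f_4):
  remainder -13/2*y**3 + 161/6*y**2 - 335/12*y + 1/2 ≠ 0; add h_5 = -13/2*y**3 + 161/6*y**2 - 335/12*y + 1/2 to the basis.

S(f_1,f_3): lcm = x**2*y. S = -3*x*y**2 + 5*x*y - 5/2*y + 7.
  reduce S modulo (f_1, f_2, f_3, f_4, h_5):
  remainder -93/13*y**2 + 145/13*y + 82/13 ≠ 0; add h_6 = -93/13*y**2 + 145/13*y + 82/13 to the basis.

S(f_1,f_4): lcm = x**2*y. S = -3*x*y**2 + 14/3*x*y - 1/3*y + 10/3.
  reduce S modulo (f_1, f_2, f_3, f_4, h_5, h_6):
  remainder 141/62*y - 141/31 ≠ 0; add h_7 = 141/62*y - 141/31 to the basis.

The other S-polynomials (S(f_2,f_3), S(f_2,f_4), S(f_3,f_4), S(f_1,h_5), S(f_2,h_5), S(f_3,h_5), S(f_4,h_5), S(f_1,h_6), S(f_2,h_6), S(f_3,h_6), S(f_4,h_6), S(h_5,h_6), S(f_1,h_7), S(f_2,h_7), S(f_3,h_7), S(f_4,h_7), S(h_5,h_7), S(h_6,h_7)) all reduce to 0 modulo the current basis, so we have a Gröbner basis.
Inter-reduce: drop elements whose leading term is divisible by another's, tail-reduce, and make monic.
Reduced Gröbner basis: {x - 1, y - 2}.
Label its elements g_1 = x - 1, g_2 = y - 2.

Reduce p = 11*y**3 + 4*x - 92 modulo G:
  leading term y**3: subtract (11*y**2)·g_2 from 11*y**3 + 4*x - 92 → 22*y**2 + 4*x - 92
  leading term y**2: subtract (22*y)·g_2 from 22*y**2 + 4*x - 92 → 4*x + 44*y - 92
  leading term x: subtract (4)·g_1 from 4*x + 44*y - 92 → 44*y - 88
  leading term y: subtract (44)·g_2 from 44*y - 88 → 0
  normal form = 0.
Since the normal form is 0, p ∈ I.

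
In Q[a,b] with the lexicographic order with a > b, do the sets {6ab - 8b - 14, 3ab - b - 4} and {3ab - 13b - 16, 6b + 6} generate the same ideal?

Yes, the ideals are equal.

Two ideals are equal iff their reduced Gröbner bases coincide (the reduced basis is unique for a fixed ordering).
Buchberger on the first generating set:
f_1 = 6ab - 8b - 14, LT = ab.
f_2 = 3ab - b - 4, LT = ab.

S(f_1,f_2): lcm = ab. S = -b - 1.
  reduce S modulo (f_1, f_2):
  remainder -b - 1 ≠ 0; add g_3 = -b - 1 to the basis.

S(f_1,g_3): lcm = ab. S = -a - \tfrac{4}{3}b - \tfrac{7}{3}.
  reduce S modulo (f_1, f_2, g_3):
  remainder -a - 1 ≠ 0; add g_4 = -a - 1 to the basis.

The other S-polynomials (S(f_2,g_3), S(f_1,g_4), S(f_2,g_4), S(g_3,g_4)) all reduce to 0 modulo the current basis, so we have a Gröbner basis.
Inter-reduce: drop elements whose leading term is divisible by another's, tail-reduce, and make monic.
Reduced Gröbner basis: {a + 1, b + 1}.

Buchberger on the second generating set:
h_1 = 3ab - 13b - 16, LT = ab.
h_2 = 6b + 6, LT = b.

S(h_1,h_2): lcm = ab. S = -a - \tfrac{13}{3}b - \tfrac{16}{3}.
  reduce S modulo (h_1, h_2):
  remainder -a - 1 ≠ 0; add k_3 = -a - 1 to the basis.

The other S-polynomials (S(h_1,k_3), S(h_2,k_3)) all reduce to 0 modulo the current basis, so we have a Gröbner basis.
Inter-reduce: drop elements whose leading term is divisible by another's, tail-reduce, and make monic.
Reduced Gröbner basis: {a + 1, b + 1}.

The two bases agree; hence the ideals are identical.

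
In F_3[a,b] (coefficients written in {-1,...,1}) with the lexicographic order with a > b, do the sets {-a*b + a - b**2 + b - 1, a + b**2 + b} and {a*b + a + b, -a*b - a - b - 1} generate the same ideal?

For a fixed monomial order, each ideal has a unique reduced Gröbner basis; comparing bases decides equality.
Buchberger on the first generating set:
f_1 = -a*b + a - b**2 + b - 1, LT = a*b.
f_2 = a + b**2 + b, LT = a.

S(f_1,f_2): lcm = a*b. S = -a - b**3 - b + 1.
  reduce S modulo (f_1, f_2):
  remainder -b**3 + b**2 + 1 ≠ 0; add g_3 = -b**3 + b**2 + 1 to the basis.

The other S-polynomials (S(f_1,g_3), S(f_2,g_3)) all reduce to 0 modulo the current basis, so we have a Gröbner basis.
Inter-reduce: drop elements whose leading term is divisible by another's, tail-reduce, and make monic.
Reduced Gröbner basis: {a + b**2 + b, b**3 - b**2 - 1}.

Buchberger on the second generating set:
h_1 = a*b + a + b, LT = a*b.
h_2 = -a*b - a - b - 1, LT = a*b.

S(h_1,h_2): lcm = a*b. S = -1.
  reduce S modulo (h_1, h_2):
  remainder -1 ≠ 0; add k_3 = -1 to the basis.

The other S-polynomials (S(h_1,k_3), S(h_2,k_3)) all reduce to 0 modulo the current basis, so we have a Gröbner basis.
Inter-reduce: drop elements whose leading term is divisible by another's, tail-reduce, and make monic.
Reduced Gröbner basis: {1}.

The bases are distinct; the ideals are different.

No, the ideals differ.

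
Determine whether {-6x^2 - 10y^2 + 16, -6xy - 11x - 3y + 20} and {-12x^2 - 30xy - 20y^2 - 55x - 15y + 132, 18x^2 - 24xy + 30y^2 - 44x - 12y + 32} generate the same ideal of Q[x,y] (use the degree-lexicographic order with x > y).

Yes, the ideals are equal.

For a fixed monomial order, each ideal has a unique reduced Gröbner basis; comparing bases decides equality.
Buchberger on the first generating set:
f_1 = -6x^2 - 10y^2 + 16, LT = x^2.
f_2 = -6xy - 11x - 3y + 20, LT = xy.

S(f_1,f_2): lcm = x^2y. S = 5/3y^3 - 11/6x^2 - 1/2xy + 10/3x - 8/3y.
  reduce S modulo (f_1, f_2):
  remainder 5/3y^3 + 55/18y^2 + 17/4x - 29/12y - 59/9 ≠ 0; add g_3 = 5/3y^3 + 55/18y^2 + 17/4x - 29/12y - 59/9 to the basis.

The other S-polynomials (S(f_1,g_3), S(f_2,g_3)) all reduce to 0 modulo the current basis, so we have a Gröbner basis.
Inter-reduce: drop elements whose leading term is divisible by another's, tail-reduce, and make monic.
Reduced Gröbner basis: {y^3 + 11/6y^2 + 51/20x - 29/20y - 59/15, x^2 + 5/3y^2 - 8/3, xy + 11/6x + 1/2y - 10/3}.

Buchberger on the second generating set:
h_1 = -12x^2 - 30xy - 20y^2 - 55x - 15y + 132, LT = x^2.
h_2 = 18x^2 - 24xy + 30y^2 - 44x - 12y + 32, LT = x^2.

S(h_1,h_2): lcm = x^2. S = 23/6xy + 253/36x + 23/12y - 115/9.
  reduce S modulo (h_1, h_2):
  remainder 23/6xy + 253/36x + 23/12y - 115/9 ≠ 0; add k_3 = 23/6xy + 253/36x + 23/12y - 115/9 to the basis.

S(h_1,k_3): lcm = x^2y. S = 5/2xy^2 + 5/3y^3 - 11/6x^2 + 49/12xy + 5/4y^2 + 10/3x - 11y.
  reduce S modulo (h_1, h_2, k_3):
  remainder 5/3y^3 + 55/18y^2 + 17/4x - 29/12y - 59/9 ≠ 0; add k_4 = 5/3y^3 + 55/18y^2 + 17/4x - 29/12y - 59/9 to the basis.

The other S-polynomials (S(h_2,k_3), S(h_1,k_4), S(h_2,k_4), S(k_3,k_4)) all reduce to 0 modulo the current basis, so we have a Gröbner basis.
Inter-reduce: drop elements whose leading term is divisible by another's, tail-reduce, and make monic.
Reduced Gröbner basis: {y^3 + 11/6y^2 + 51/20x - 29/20y - 59/15, x^2 + 5/3y^2 - 8/3, xy + 11/6x + 1/2y - 10/3}.

Same reduced basis, so the two generating sets span the same ideal.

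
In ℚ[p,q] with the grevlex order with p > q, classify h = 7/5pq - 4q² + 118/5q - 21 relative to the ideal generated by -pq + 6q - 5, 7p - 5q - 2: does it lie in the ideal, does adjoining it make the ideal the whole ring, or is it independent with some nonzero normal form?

First compute the reduced Gröbner basis of I by Buchberger's algorithm.
f_1 = -pq + 6q - 5, LT = pq.
f_2 = 7p - 5q - 2, LT = p.

S(f_1,f_2): lcm = pq. S = 5/7q² - 40/7q + 5.
  reduce S modulo (f_1, f_2):
  remainder 5/7q² - 40/7q + 5 ≠ 0; add k_3 = 5/7q² - 40/7q + 5 to the basis.

The other S-polynomials (S(f_1,k_3), S(f_2,k_3)) all reduce to 0 modulo the current basis, so we have a Gröbner basis.
Inter-reduce: drop elements whose leading term is divisible by another's, tail-reduce, and make monic.
Reduced Gröbner basis: {q² - 8q + 7, p - 5/7q - 2/7}.
Label its elements g_1 = q² - 8q + 7, g_2 = p - 5/7q - 2/7.

Reduce h = 7/5pq - 4q² + 118/5q - 21 modulo G:
  leading term pq: subtract (7/5q)·g_2 from 7/5pq - 4q² + 118/5q - 21 → -3q² + 24q - 21
  leading term q²: subtract (-3)·g_1 from -3q² + 24q - 21 → 0
  normal form = 0.
Since the normal form is 0, h ∈ I.

7/5pq - 4q² + 118/5q - 21 lies in I (it reduces to 0).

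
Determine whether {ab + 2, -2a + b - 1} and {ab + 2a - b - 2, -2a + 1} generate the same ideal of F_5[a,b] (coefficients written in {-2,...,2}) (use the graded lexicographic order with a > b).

No, the ideals differ.

Since reduced Gröbner bases are canonical representatives of ideals under a given ordering, it suffices to compute and compare them.
Buchberger on the first generating set:
f_1 = ab + 2, LT = ab.
f_2 = -2a + b - 1, LT = a.

S(f_1,f_2): lcm = ab. S = -2b^2 + 2b + 2.
  reduce S modulo (f_1, f_2):
  remainder -2b^2 + 2b + 2 ≠ 0; add g_3 = -2b^2 + 2b + 2 to the basis.

The other S-polynomials (S(f_1,g_3), S(f_2,g_3)) all reduce to 0 modulo the current basis, so we have a Gröbner basis.
Inter-reduce: drop elements whose leading term is divisible by another's, tail-reduce, and make monic.
Reduced Gröbner basis: {b^2 - b - 1, a + 2b - 2}.

Buchberger on the second generating set:
h_1 = ab + 2a - b - 2, LT = ab.
h_2 = -2a + 1, LT = a.

S(h_1,h_2): lcm = ab. S = 2a + 2b - 2.
  reduce S modulo (h_1, h_2):
  remainder 2b - 1 ≠ 0; add k_3 = 2b - 1 to the basis.

The other S-polynomials (S(h_1,k_3), S(h_2,k_3)) all reduce to 0 modulo the current basis, so we have a Gröbner basis.
Inter-reduce: drop elements whose leading term is divisible by another's, tail-reduce, and make monic.
Reduced Gröbner basis: {a + 2, b + 2}.

Since the reduced bases disagree, the two ideals are not the same.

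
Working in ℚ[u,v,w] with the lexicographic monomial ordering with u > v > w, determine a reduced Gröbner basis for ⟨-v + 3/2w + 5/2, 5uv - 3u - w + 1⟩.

Buchberger's algorithm terminates because the ascending chain of leading-term ideals stabilizes.

f_1 = -v + 3/2w + 5/2, LT = v.
f_2 = 5uv - 3u - w + 1, LT = uv.

S(f_1,f_2): lcm = uv. S = -3/2uw - 19/10u + ⅕w - ⅕.
  leading term uw: no divisor's leading term divides it; move -3/2uw to the remainder.
  leading term u: no divisor's leading term divides it; move -19/10u to the remainder.
  leading term w: no divisor's leading term divides it; move ⅕w to the remainder.
  leading term 1: no divisor's leading term divides it; move -⅕ to the remainder.
  remainder -3/2uw - 19/10u + ⅕w - ⅕ ≠ 0; add g_3 = -3/2uw - 19/10u + ⅕w - ⅕ to the basis.

The other S-polynomials (S(f_1,g_3), S(f_2,g_3)) all reduce to 0 modulo the current basis, so we have a Gröbner basis.
Inter-reduce: drop elements whose leading term is divisible by another's, tail-reduce, and make monic.

G = {uw + 19/15u - 2/15w + 2/15, v - 3/2w - 5/2}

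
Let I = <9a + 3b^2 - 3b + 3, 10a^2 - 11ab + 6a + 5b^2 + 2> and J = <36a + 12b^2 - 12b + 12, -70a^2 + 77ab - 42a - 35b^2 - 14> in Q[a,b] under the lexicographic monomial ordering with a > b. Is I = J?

Yes, the ideals are equal.

Two ideals are equal iff their reduced Gröbner bases coincide (the reduced basis is unique for a fixed ordering).
Buchberger on the first generating set:
f_1 = 9a + 3b^2 - 3b + 3, LT = a.
f_2 = 10a^2 - 11ab + 6a + 5b^2 + 2, LT = a^2.

S(f_1,f_2): lcm = a^2. S = 1/3ab^2 + 23/30ab - 4/15a - 1/2b^2 - 1/5.
  leading term ab^2: subtract (1/27b^2)·f_1 from 1/3ab^2 + 23/30ab - 4/15a - 1/2b^2 - 1/5 → 23/30ab - 4/15a - 1/9b^4 + 1/9b^3 - 11/18b^2 - 1/5
  leading term ab: subtract (23/270b)·f_1 from 23/30ab - 4/15a - 1/9b^4 + 1/9b^3 - 11/18b^2 - 1/5 → -4/15a - 1/9b^4 - 13/90b^3 - 16/45b^2 - 23/90b - 1/5
  leading term a: subtract (-4/135)·f_1 from -4/15a - 1/9b^4 - 13/90b^3 - 16/45b^2 - 23/90b - 1/5 → -1/9b^4 - 13/90b^3 - 4/15b^2 - 31/90b - 1/9
  leading term b^4: no divisor's leading term divides it; move -1/9b^4 to the remainder.
  leading term b^3: no divisor's leading term divides it; move -13/90b^3 to the remainder.
  leading term b^2: no divisor's leading term divides it; move -4/15b^2 to the remainder.
  leading term b: no divisor's leading term divides it; move -31/90b to the remainder.
  leading term 1: no divisor's leading term divides it; move -1/9 to the remainder.
  remainder -1/9b^4 - 13/90b^3 - 4/15b^2 - 31/90b - 1/9 ≠ 0; add g_3 = -1/9b^4 - 13/90b^3 - 4/15b^2 - 31/90b - 1/9 to the basis.

The other S-polynomials (S(f_1,g_3), S(f_2,g_3)) all reduce to 0 modulo the current basis, so we have a Gröbner basis.
Inter-reduce: drop elements whose leading term is divisible by another's, tail-reduce, and make monic.
Reduced Gröbner basis: {a + 1/3b^2 - 1/3b + 1/3, b^4 + 13/10b^3 + 12/5b^2 + 31/10b + 1}.

Buchberger on the second generating set:
h_1 = 36a + 12b^2 - 12b + 12, LT = a.
h_2 = -70a^2 + 77ab - 42a - 35b^2 - 14, LT = a^2.

S(h_1,h_2): lcm = a^2. S = 1/3ab^2 + 23/30ab - 4/15a - 1/2b^2 - 1/5.
  leading term ab^2: subtract (1/108b^2)·h_1 from 1/3ab^2 + 23/30ab - 4/15a - 1/2b^2 - 1/5 → 23/30ab - 4/15a - 1/9b^4 + 1/9b^3 - 11/18b^2 - 1/5
  leading term ab: subtract (23/1080b)·h_1 from 23/30ab - 4/15a - 1/9b^4 + 1/9b^3 - 11/18b^2 - 1/5 → -4/15a - 1/9b^4 - 13/90b^3 - 16/45b^2 - 23/90b - 1/5
  leading term a: subtract (-1/135)·h_1 from -4/15a - 1/9b^4 - 13/90b^3 - 16/45b^2 - 23/90b - 1/5 → -1/9b^4 - 13/90b^3 - 4/15b^2 - 31/90b - 1/9
  leading term b^4: no divisor's leading term divides it; move -1/9b^4 to the remainder.
  leading term b^3: no divisor's leading term divides it; move -13/90b^3 to the remainder.
  leading term b^2: no divisor's leading term divides it; move -4/15b^2 to the remainder.
  leading term b: no divisor's leading term divides it; move -31/90b to the remainder.
  leading term 1: no divisor's leading term divides it; move -1/9 to the remainder.
  remainder -1/9b^4 - 13/90b^3 - 4/15b^2 - 31/90b - 1/9 ≠ 0; add k_3 = -1/9b^4 - 13/90b^3 - 4/15b^2 - 31/90b - 1/9 to the basis.

The other S-polynomials (S(h_1,k_3), S(h_2,k_3)) all reduce to 0 modulo the current basis, so we have a Gröbner basis.
Inter-reduce: drop elements whose leading term is divisible by another's, tail-reduce, and make monic.
Reduced Gröbner basis: {a + 1/3b^2 - 1/3b + 1/3, b^4 + 13/10b^3 + 12/5b^2 + 31/10b + 1}.

The two bases agree; hence the ideals are identical.
The same test decides containment: I ⊆ J iff every generator of I reduces to 0 modulo a Gröbner basis of J.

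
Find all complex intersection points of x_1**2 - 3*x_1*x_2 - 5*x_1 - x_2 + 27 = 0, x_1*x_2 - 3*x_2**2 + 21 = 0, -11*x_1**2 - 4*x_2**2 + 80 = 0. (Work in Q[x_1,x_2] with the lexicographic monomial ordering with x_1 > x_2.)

Compute a lex Gröbner basis by Buchberger's algorithm.
f_1 = x_1**2 - 3*x_1*x_2 - 5*x_1 - x_2 + 27, LT = x_1**2.
f_2 = x_1*x_2 - 3*x_2**2 + 21, LT = x_1*x_2.
f_3 = -11*x_1**2 - 4*x_2**2 + 80, LT = x_1**2.

S(f_1,f_2): lcm = x_1**2*x_2. S = -5*x_1*x_2 - 21*x_1 - x_2**2 + 27*x_2.
  reduce S modulo (f_1, f_2, f_3):
  remainder -21*x_1 - 16*x_2**2 + 27*x_2 + 105 ≠ 0; add h_4 = -21*x_1 - 16*x_2**2 + 27*x_2 + 105 to the basis.

S(f_1,f_3): lcm = x_1**2. S = -3*x_1*x_2 - 5*x_1 - 4/11*x_2**2 - x_2 + 377/11.
  reduce S modulo (f_1, f_2, f_3, h_4):
  remainder -1283/231*x_2**2 - 52/7*x_2 + 795/11 ≠ 0; add h_5 = -1283/231*x_2**2 - 52/7*x_2 + 795/11 to the basis.

S(f_2,f_3): lcm = x_1**2*x_2. S = -3*x_1*x_2**2 + 21*x_1 - 4/11*x_2**3 + 80/11*x_2.
  reduce S modulo (f_1, f_2, f_3, h_4, h_5):
  remainder -32793215/1646089*x_2 + 98379645/1646089 ≠ 0; add h_6 = -32793215/1646089*x_2 + 98379645/1646089 to the basis.

The other S-polynomials (S(f_1,h_4), S(f_2,h_4), S(f_3,h_4), S(f_1,h_5), S(f_2,h_5), S(f_3,h_5), S(h_4,h_5), S(f_1,h_6), S(f_2,h_6), S(f_3,h_6), S(h_4,h_6), S(h_5,h_6)) all reduce to 0 modulo the current basis, so we have a Gröbner basis.
Inter-reduce: drop elements whose leading term is divisible by another's, tail-reduce, and make monic.
Reduced Gröbner basis: {x_1 - 2, x_2 - 3}.

Elimination: the polynomial x_2 - 3 lies in the elimination ideal for x_2, so x_2 ∈ {3}. For each such x_2, the remaining basis elements (now univariate) give the rest of the solution.
  x_2 = 3: the earlier basis element becomes x_1 - 2 = 0, giving x_1 = 2 — point (2, 3).

{(2, 3)}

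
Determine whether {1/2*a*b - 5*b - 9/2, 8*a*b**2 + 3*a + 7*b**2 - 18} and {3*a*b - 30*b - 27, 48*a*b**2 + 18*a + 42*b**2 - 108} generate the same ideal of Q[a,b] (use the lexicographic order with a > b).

Yes, the ideals are equal.

Two ideals are equal iff their reduced Gröbner bases coincide (the reduced basis is unique for a fixed ordering).
Buchberger on the first generating set:
f_1 = 1/2*a*b - 5*b - 9/2, LT = a*b.
f_2 = 8*a*b**2 + 3*a + 7*b**2 - 18, LT = a*b**2.

S(f_1,f_2): lcm = a*b**2. S = -3/8*a - 87/8*b**2 - 9*b + 9/4.
  leading term a: no divisor's leading term divides it; move -3/8*a to the remainder.
  leading term b**2: no divisor's leading term divides it; move -87/8*b**2 to the remainder.
  leading term b: no divisor's leading term divides it; move -9*b to the remainder.
  leading term 1: no divisor's leading term divides it; move 9/4 to the remainder.
  remainder -3/8*a - 87/8*b**2 - 9*b + 9/4 ≠ 0; add g_3 = -3/8*a - 87/8*b**2 - 9*b + 9/4 to the basis.

S(f_1,g_3): lcm = a*b. S = -29*b**3 - 24*b**2 - 4*b - 9.
  leading term b**3: no divisor's leading term divides it; move -29*b**3 to the remainder.
  leading term b**2: no divisor's leading term divides it; move -24*b**2 to the remainder.
  leading term b: no divisor's leading term divides it; move -4*b to the remainder.
  leading term 1: no divisor's leading term divides it; move -9 to the remainder.
  remainder -29*b**3 - 24*b**2 - 4*b - 9 ≠ 0; add g_4 = -29*b**3 - 24*b**2 - 4*b - 9 to the basis.

S(f_2,g_3): lcm = a*b**2. S = 3/8*a - 29*b**4 - 24*b**3 + 55/8*b**2 - 9/4.
  leading term a: subtract (-1)·g_3 from 3/8*a - 29*b**4 - 24*b**3 + 55/8*b**2 - 9/4 → -29*b**4 - 24*b**3 - 4*b**2 - 9*b
  leading term b**4: subtract (b)·g_4 from -29*b**4 - 24*b**3 - 4*b**2 - 9*b → 0
  remainder 0.

S(f_1,g_4): lcm = a*b**3. S = -24/29*a*b**2 - 4/29*a*b - 9/29*a - 10*b**3 - 9*b**2.
  leading term a*b**2: subtract (-48/29*b)·f_1 from -24/29*a*b**2 - 4/29*a*b - 9/29*a - 10*b**3 - 9*b**2 → -4/29*a*b - 9/29*a - 10*b**3 - 501/29*b**2 - 216/29*b
  leading term a*b: subtract (-8/29)·f_1 from -4/29*a*b - 9/29*a - 10*b**3 - 501/29*b**2 - 216/29*b → -9/29*a - 10*b**3 - 501/29*b**2 - 256/29*b - 36/29
  leading term a: subtract (24/29)·g_3 from -9/29*a - 10*b**3 - 501/29*b**2 - 256/29*b - 36/29 → -10*b**3 - 240/29*b**2 - 40/29*b - 90/29
  leading term b**3: subtract (10/29)·g_4 from -10*b**3 - 240/29*b**2 - 40/29*b - 90/29 → 0
  remainder 0.

S(f_2,g_4): lcm = a*b**3. S = -24/29*a*b**2 + 55/232*a*b - 9/29*a + 7/8*b**3 - 9/4*b.
  leading term a*b**2: subtract (-48/29*b)·f_1 from -24/29*a*b**2 + 55/232*a*b - 9/29*a + 7/8*b**3 - 9/4*b → 55/232*a*b - 9/29*a + 7/8*b**3 - 240/29*b**2 - 1125/116*b
  leading term a*b: subtract (55/116)·f_1 from 55/232*a*b - 9/29*a + 7/8*b**3 - 240/29*b**2 - 1125/116*b → -9/29*a + 7/8*b**3 - 240/29*b**2 - 425/58*b + 495/232
  leading term a: subtract (24/29)·g_3 from -9/29*a + 7/8*b**3 - 240/29*b**2 - 425/58*b + 495/232 → 7/8*b**3 + 21/29*b**2 + 7/58*b + 63/232
  leading term b**3: subtract (-7/232)·g_4 from 7/8*b**3 + 21/29*b**2 + 7/58*b + 63/232 → 0
  remainder 0.

S(g_3,g_4): leading monomials are coprime, so the S-polynomial reduces to 0 (Buchberger's first criterion).
Every S-polynomial of the final basis reduces to 0, so we have a Gröbner basis.
Inter-reduce: drop elements whose leading term is divisible by another's, tail-reduce, and make monic.
Reduced Gröbner basis: {a + 29*b**2 + 24*b - 6, b**3 + 24/29*b**2 + 4/29*b + 9/29}.

Buchberger on the second generating set:
h_1 = 3*a*b - 30*b - 27, LT = a*b.
h_2 = 48*a*b**2 + 18*a + 42*b**2 - 108, LT = a*b**2.

S(h_1,h_2): lcm = a*b**2. S = -3/8*a - 87/8*b**2 - 9*b + 9/4.
  leading term a: no divisor's leading term divides it; move -3/8*a to the remainder.
  leading term b**2: no divisor's leading term divides it; move -87/8*b**2 to the remainder.
  leading term b: no divisor's leading term divides it; move -9*b to the remainder.
  leading term 1: no divisor's leading term divides it; move 9/4 to the remainder.
  remainder -3/8*a - 87/8*b**2 - 9*b + 9/4 ≠ 0; add k_3 = -3/8*a - 87/8*b**2 - 9*b + 9/4 to the basis.

S(h_1,k_3): lcm = a*b. S = -29*b**3 - 24*b**2 - 4*b - 9.
  leading term b**3: no divisor's leading term divides it; move -29*b**3 to the remainder.
  leading term b**2: no divisor's leading term divides it; move -24*b**2 to the remainder.
  leading term b: no divisor's leading term divides it; move -4*b to the remainder.
  leading term 1: no divisor's leading term divides it; move -9 to the remainder.
  remainder -29*b**3 - 24*b**2 - 4*b - 9 ≠ 0; add k_4 = -29*b**3 - 24*b**2 - 4*b - 9 to the basis.

S(h_2,k_3): lcm = a*b**2. S = 3/8*a - 29*b**4 - 24*b**3 + 55/8*b**2 - 9/4.
  leading term a: subtract (-1)·k_3 from 3/8*a - 29*b**4 - 24*b**3 + 55/8*b**2 - 9/4 → -29*b**4 - 24*b**3 - 4*b**2 - 9*b
  leading term b**4: subtract (b)·k_4 from -29*b**4 - 24*b**3 - 4*b**2 - 9*b → 0
  remainder 0.

S(h_1,k_4): lcm = a*b**3. S = -24/29*a*b**2 - 4/29*a*b - 9/29*a - 10*b**3 - 9*b**2.
  leading term a*b**2: subtract (-8/29*b)·h_1 from -24/29*a*b**2 - 4/29*a*b - 9/29*a - 10*b**3 - 9*b**2 → -4/29*a*b - 9/29*a - 10*b**3 - 501/29*b**2 - 216/29*b
  leading term a*b: subtract (-4/87)·h_1 from -4/29*a*b - 9/29*a - 10*b**3 - 501/29*b**2 - 216/29*b → -9/29*a - 10*b**3 - 501/29*b**2 - 256/29*b - 36/29
  leading term a: subtract (24/29)·k_3 from -9/29*a - 10*b**3 - 501/29*b**2 - 256/29*b - 36/29 → -10*b**3 - 240/29*b**2 - 40/29*b - 90/29
  leading term b**3: subtract (10/29)·k_4 from -10*b**3 - 240/29*b**2 - 40/29*b - 90/29 → 0
  remainder 0.

S(h_2,k_4): lcm = a*b**3. S = -24/29*a*b**2 + 55/232*a*b - 9/29*a + 7/8*b**3 - 9/4*b.
  leading term a*b**2: subtract (-8/29*b)·h_1 from -24/29*a*b**2 + 55/232*a*b - 9/29*a + 7/8*b**3 - 9/4*b → 55/232*a*b - 9/29*a + 7/8*b**3 - 240/29*b**2 - 1125/116*b
  leading term a*b: subtract (55/696)·h_1 from 55/232*a*b - 9/29*a + 7/8*b**3 - 240/29*b**2 - 1125/116*b → -9/29*a + 7/8*b**3 - 240/29*b**2 - 425/58*b + 495/232
  leading term a: subtract (24/29)·k_3 from -9/29*a + 7/8*b**3 - 240/29*b**2 - 425/58*b + 495/232 → 7/8*b**3 + 21/29*b**2 + 7/58*b + 63/232
  leading term b**3: subtract (-7/232)·k_4 from 7/8*b**3 + 21/29*b**2 + 7/58*b + 63/232 → 0
  remainder 0.

S(k_3,k_4): leading monomials are coprime, so the S-polynomial reduces to 0 (Buchberger's first criterion).
Every S-polynomial of the final basis reduces to 0, so we have a Gröbner basis.
Inter-reduce: drop elements whose leading term is divisible by another's, tail-reduce, and make monic.
Reduced Gröbner basis: {a + 29*b**2 + 24*b - 6, b**3 + 24/29*b**2 + 4/29*b + 9/29}.

Same reduced basis, so the two generating sets span the same ideal.
The same test decides containment: I ⊆ J iff every generator of I reduces to 0 modulo a Gröbner basis of J.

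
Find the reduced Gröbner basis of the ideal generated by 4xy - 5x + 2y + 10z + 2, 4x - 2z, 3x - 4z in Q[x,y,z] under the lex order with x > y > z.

G = {x, y + 1, z}

f_1 = 4xy - 5x + 2y + 10z + 2, LT = xy.
f_2 = 4x - 2z, LT = x.
f_3 = 3x - 4z, LT = x.

S(f_1,f_2): lcm = xy. S = -5/4x + 1/2yz + 1/2y + 5/2z + 1/2.
  leading term x: subtract (-5/16)·f_2 from -5/4x + 1/2yz + 1/2y + 5/2z + 1/2 → 1/2yz + 1/2y + 15/8z + 1/2
  leading term yz: no divisor's leading term divides it; move 1/2yz to the remainder.
  leading term y: no divisor's leading term divides it; move 1/2y to the remainder.
  leading term z: no divisor's leading term divides it; move 15/8z to the remainder.
  leading term 1: no divisor's leading term divides it; move 1/2 to the remainder.
  remainder 1/2yz + 1/2y + 15/8z + 1/2 ≠ 0; add g_4 = 1/2yz + 1/2y + 15/8z + 1/2 to the basis.

S(f_1,f_3): lcm = xy. S = -5/4x + 4/3yz + 1/2y + 5/2z + 1/2.
  leading term x: subtract (-5/16)·f_2 from -5/4x + 4/3yz + 1/2y + 5/2z + 1/2 → 4/3yz + 1/2y + 15/8z + 1/2
  leading term yz: subtract (8/3)·g_4 from 4/3yz + 1/2y + 15/8z + 1/2 → -5/6y - 25/8z - 5/6
  leading term y: no divisor's leading term divides it; move -5/6y to the remainder.
  leading term z: no divisor's leading term divides it; move -25/8z to the remainder.
  leading term 1: no divisor's leading term divides it; move -5/6 to the remainder.
  remainder -5/6y - 25/8z - 5/6 ≠ 0; add g_5 = -5/6y - 25/8z - 5/6 to the basis.

S(f_2,f_3): lcm = x. S = 5/6z.
  leading term z: no divisor's leading term divides it; move 5/6z to the remainder.
  remainder 5/6z ≠ 0; add g_6 = 5/6z to the basis.

S(f_1,g_4): lcm = xyz. S = -xy - 5xz - x + 1/2yz + 5/2z^2 + 1/2z.
  leading term xy: subtract (-1/4)·f_1 from -xy - 5xz - x + 1/2yz + 5/2z^2 + 1/2z → -5xz - 9/4x + 1/2yz + 1/2y + 5/2z^2 + 3z + 1/2
  leading term xz: subtract (-5/4z)·f_2 from -5xz - 9/4x + 1/2yz + 1/2y + 5/2z^2 + 3z + 1/2 → -9/4x + 1/2yz + 1/2y + 3z + 1/2
  leading term x: subtract (-9/16)·f_2 from -9/4x + 1/2yz + 1/2y + 3z + 1/2 → 1/2yz + 1/2y + 15/8z + 1/2
  leading term yz: subtract (1)·g_4 from 1/2yz + 1/2y + 15/8z + 1/2 → 0
  remainder 0.

S(f_2,g_4): leading monomials are coprime, so the S-polynomial reduces to 0 (Buchberger's first criterion).
S(f_3,g_4): leading monomials are coprime, so the S-polynomial reduces to 0 (Buchberger's first criterion).
S(f_1,g_5): lcm = xy. S = -15/4xz - 9/4x + 1/2y + 5/2z + 1/2.
  leading term xz: subtract (-15/16z)·f_2 from -15/4xz - 9/4x + 1/2y + 5/2z + 1/2 → -9/4x + 1/2y - 15/8z^2 + 5/2z + 1/2
  leading term x: subtract (-9/16)·f_2 from -9/4x + 1/2y - 15/8z^2 + 5/2z + 1/2 → 1/2y - 15/8z^2 + 11/8z + 1/2
  leading term y: subtract (-3/5)·g_5 from 1/2y - 15/8z^2 + 11/8z + 1/2 → -15/8z^2 - 1/2z
  leading term z^2: subtract (-9/4z)·g_6 from -15/8z^2 - 1/2z → -1/2z
  leading term z: subtract (-3/5)·g_6 from -1/2z → 0
  remainder 0.

S(f_2,g_5): leading monomials are coprime, so the S-polynomial reduces to 0 (Buchberger's first criterion).
S(f_3,g_5): leading monomials are coprime, so the S-polynomial reduces to 0 (Buchberger's first criterion).
S(g_4,g_5): lcm = yz. S = y - 15/4z^2 + 11/4z + 1.
  leading term y: subtract (-6/5)·g_5 from y - 15/4z^2 + 11/4z + 1 → -15/4z^2 - z
  leading term z^2: subtract (-9/2z)·g_6 from -15/4z^2 - z → -z
  leading term z: subtract (-6/5)·g_6 from -z → 0
  remainder 0.

S(f_1,g_6): leading monomials are coprime, so the S-polynomial reduces to 0 (Buchberger's first criterion).
S(f_2,g_6): leading monomials are coprime, so the S-polynomial reduces to 0 (Buchberger's first criterion).
S(f_3,g_6): leading monomials are coprime, so the S-polynomial reduces to 0 (Buchberger's first criterion).
S(g_4,g_6): lcm = yz. S = y + 15/4z + 1.
  leading term y: subtract (-6/5)·g_5 from y + 15/4z + 1 → 0
  remainder 0.

S(g_5,g_6): leading monomials are coprime, so the S-polynomial reduces to 0 (Buchberger's first criterion).
Every S-polynomial of the final basis reduces to 0, so we have a Gröbner basis.
Inter-reduce: drop elements whose leading term is divisible by another's, tail-reduce, and make monic.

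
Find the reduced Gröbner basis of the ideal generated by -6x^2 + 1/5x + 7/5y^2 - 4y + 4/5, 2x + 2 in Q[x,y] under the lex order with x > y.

G = {x + 1, y^2 - 20/7y - 27/7}

f_1 = -6x^2 + 1/5x + 7/5y^2 - 4y + 4/5, LT = x^2.
f_2 = 2x + 2, LT = x.

S(f_1,f_2): lcm = x^2. S = -31/30x - 7/30y^2 + 2/3y - 2/15.
  leading term x: subtract (-31/60)·f_2 from -31/30x - 7/30y^2 + 2/3y - 2/15 → -7/30y^2 + 2/3y + 9/10
  leading term y^2: no divisor's leading term divides it; move -7/30y^2 to the remainder.
  leading term y: no divisor's leading term divides it; move 2/3y to the remainder.
  leading term 1: no divisor's leading term divides it; move 9/10 to the remainder.
  remainder -7/30y^2 + 2/3y + 9/10 ≠ 0; add g_3 = -7/30y^2 + 2/3y + 9/10 to the basis.

The other S-polynomials (S(f_1,g_3), S(f_2,g_3)) all reduce to 0 modulo the current basis, so we have a Gröbner basis.
Inter-reduce: drop elements whose leading term is divisible by another's, tail-reduce, and make monic.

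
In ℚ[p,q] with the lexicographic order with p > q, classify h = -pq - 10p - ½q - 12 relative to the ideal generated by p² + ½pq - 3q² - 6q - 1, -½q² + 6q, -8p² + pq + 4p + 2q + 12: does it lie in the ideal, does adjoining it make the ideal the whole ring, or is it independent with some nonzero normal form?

Adjoining -pq - 10p - ½q - 12 makes the ideal the whole ring: the system is inconsistent.

First compute the reduced Gröbner basis of I by Buchberger's algorithm.
f_1 = p² + ½pq - 3q² - 6q - 1, LT = p².
f_2 = -½q² + 6q, LT = q².
f_3 = -8p² + pq + 4p + 2q + 12, LT = p².

S(f_1,f_3): lcm = p². S = ⅝pq + ½p - 3q² - 23/4q + ½.
  reduce S modulo (f_1, f_2, f_3):
  remainder ⅝pq + ½p - 167/4q + ½ ≠ 0; add k_4 = ⅝pq + ½p - 167/4q + ½ to the basis.

S(f_1,k_4): lcm = p²q. S = -⅘p² + ½pq² + 334/5pq - ⅘p - 3q³ - 6q² - q.
  reduce S modulo (f_1, f_2, f_3, k_4):
  remainder -1484/25p + 108779/25q - 1484/25 ≠ 0; add k_5 = -1484/25p + 108779/25q - 1484/25 to the basis.

S(f_2,k_4): lcm = pq². S = -64/5pq + 334/5q² - ⅘q.
  reduce S modulo (f_1, f_2, f_3, k_4, k_5):
  remainder 1291756/1855q ≠ 0; add k_6 = 1291756/1855q to the basis.

The other S-polynomials (S(f_1,f_2), S(f_2,f_3), S(f_3,k_4), S(f_1,k_5), S(f_2,k_5), S(f_3,k_5), S(k_4,k_5), S(f_1,k_6), S(f_2,k_6), S(f_3,k_6), S(k_4,k_6), S(k_5,k_6)) all reduce to 0 modulo the current basis, so we have a Gröbner basis.
Inter-reduce: drop elements whose leading term is divisible by another's, tail-reduce, and make monic.
Reduced Gröbner basis: {p + 1, q}.
Label its elements g_1 = p + 1, g_2 = q.

Reduce h = -pq - 10p - ½q - 12 modulo G:
  leading term pq: subtract (-q)·g_1 from -pq - 10p - ½q - 12 → -10p + ½q - 12
  leading term p: subtract (-10)·g_1 from -10p + ½q - 12 → ½q - 2
  leading term q: subtract (½)·g_2 from ½q - 2 → -2
  leading term 1: no divisor's leading term divides it; move -2 to the remainder.
  normal form = -2.
The normal form is nonzero, so h ∉ I. Since h minus its normal form lies in I, I + (h) = I + (r) where r = -2; decide whether this ideal is the whole ring.
Here r = -2 is a nonzero constant, hence a unit: 1 ∈ I + (h), the Gröbner basis of I + (h) is {1}, and the enlarged system has no common solution — adjoining h is inconsistent.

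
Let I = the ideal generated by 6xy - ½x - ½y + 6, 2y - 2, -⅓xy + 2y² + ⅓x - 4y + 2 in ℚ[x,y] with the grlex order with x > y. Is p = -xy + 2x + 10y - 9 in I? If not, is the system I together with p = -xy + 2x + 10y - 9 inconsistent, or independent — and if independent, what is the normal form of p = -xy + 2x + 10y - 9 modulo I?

-xy + 2x + 10y - 9 lies in I (it reduces to 0).

First compute the reduced Gröbner basis of I by Buchberger's algorithm.
f_1 = 6xy - ½x - ½y + 6, LT = xy.
f_2 = 2y - 2, LT = y.
f_3 = -⅓xy + 2y² + ⅓x - 4y + 2, LT = xy.

S(f_1,f_2): lcm = xy. S = 11/12x - 1/12y + 1.
  leading term x: no divisor's leading term divides it; move 11/12x to the remainder.
  leading term y: subtract (-1/24)·f_2 from -1/12y + 1 → 11/12
  leading term 1: no divisor's leading term divides it; move 11/12 to the remainder.
  remainder 11/12x + 11/12 ≠ 0; add h_4 = 11/12x + 11/12 to the basis.

The other S-polynomials (S(f_1,f_3), S(f_2,f_3), S(f_1,h_4), S(f_2,h_4), S(f_3,h_4)) all reduce to 0 modulo the current basis, so we have a Gröbner basis.
Inter-reduce: drop elements whose leading term is divisible by another's, tail-reduce, and make monic.
Reduced Gröbner basis: {x + 1, y - 1}.
Label its elements g_1 = x + 1, g_2 = y - 1.

Reduce p = -xy + 2x + 10y - 9 modulo G:
  leading term xy: subtract (-y)·g_1 from -xy + 2x + 10y - 9 → 2x + 11y - 9
  leading term x: subtract (2)·g_1 from 2x + 11y - 9 → 11y - 11
  leading term y: subtract (11)·g_2 from 11y - 11 → 0
  normal form = 0.
Since the normal form is 0, p ∈ I.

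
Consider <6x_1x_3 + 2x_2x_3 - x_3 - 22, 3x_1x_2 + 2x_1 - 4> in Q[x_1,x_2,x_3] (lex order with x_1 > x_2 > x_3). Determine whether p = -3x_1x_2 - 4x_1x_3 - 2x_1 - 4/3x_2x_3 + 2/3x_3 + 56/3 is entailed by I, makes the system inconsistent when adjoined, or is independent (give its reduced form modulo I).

First compute the reduced Gröbner basis of I by Buchberger's algorithm.
f_1 = 6x_1x_3 + 2x_2x_3 - x_3 - 22, LT = x_1x_3.
f_2 = 3x_1x_2 + 2x_1 - 4, LT = x_1x_2.

S(f_1,f_2): lcm = x_1x_2x_3. S = -2/3x_1x_3 + 1/3x_2^2x_3 - 1/6x_2x_3 - 11/3x_2 + 4/3x_3.
  reduce S modulo (f_1, f_2):
  remainder 1/3x_2^2x_3 + 1/18x_2x_3 - 11/3x_2 + 11/9x_3 - 22/9 ≠ 0; add h_3 = 1/3x_2^2x_3 + 1/18x_2x_3 - 11/3x_2 + 11/9x_3 - 22/9 to the basis.

The other S-polynomials (S(f_1,h_3), S(f_2,h_3)) all reduce to 0 modulo the current basis, so we have a Gröbner basis.
Inter-reduce: drop elements whose leading term is divisible by another's, tail-reduce, and make monic.
Reduced Gröbner basis: {x_1x_2 + 2/3x_1 - 4/3, x_1x_3 + 1/3x_2x_3 - 1/6x_3 - 11/3, x_2^2x_3 + 1/6x_2x_3 - 11x_2 + 11/3x_3 - 22/3}.
Label its elements g_1 = x_1x_2 + 2/3x_1 - 4/3, g_2 = x_1x_3 + 1/3x_2x_3 - 1/6x_3 - 11/3, g_3 = x_2^2x_3 + 1/6x_2x_3 - 11x_2 + 11/3x_3 - 22/3.

Reduce p = -3x_1x_2 - 4x_1x_3 - 2x_1 - 4/3x_2x_3 + 2/3x_3 + 56/3 modulo G:
  leading term x_1x_2: subtract (-3)·g_1 from -3x_1x_2 - 4x_1x_3 - 2x_1 - 4/3x_2x_3 + 2/3x_3 + 56/3 → -4x_1x_3 - 4/3x_2x_3 + 2/3x_3 + 44/3
  leading term x_1x_3: subtract (-4)·g_2 from -4x_1x_3 - 4/3x_2x_3 + 2/3x_3 + 44/3 → 0
  normal form = 0.
Since the normal form is 0, p ∈ I.

Ideal membership is decidable via reduction modulo a Gröbner basis.

-3x_1x_2 - 4x_1x_3 - 2x_1 - 4/3x_2x_3 + 2/3x_3 + 56/3 lies in I (it reduces to 0).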